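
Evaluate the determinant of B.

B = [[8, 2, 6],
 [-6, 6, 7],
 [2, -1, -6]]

Expand along column 1:
  + 8 · |6 7; -1 -6| = 8·(-36 − (-7)) = -232
  − (-6) · |2 6; -1 -6| = −(-6)·(-12 − (-6)) = -36
  + 2 · |2 6; 6 7| = 2·(14 − 36) = -44
Sum: (-232) + (-36) + (-44) = -312

-312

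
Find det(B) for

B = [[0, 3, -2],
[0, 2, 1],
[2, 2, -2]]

Expand along column 1:
  + 2 · |3 -2; 2 1| = 2·(3 − (-4)) = 14

The determinant is 14.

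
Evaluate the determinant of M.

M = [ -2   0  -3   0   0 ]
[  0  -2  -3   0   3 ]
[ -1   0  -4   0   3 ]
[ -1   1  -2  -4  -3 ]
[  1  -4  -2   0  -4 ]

Expand along column 4 (it has 4 zeros):
  + (-4) · M_44   where M_44 = det([-2 0 -3 0; 0 -2 -3 3; -1 0 -4 3; 1 -4 -2 -4]) = 70
det = (+1)·(-4)·(70) = -280

-280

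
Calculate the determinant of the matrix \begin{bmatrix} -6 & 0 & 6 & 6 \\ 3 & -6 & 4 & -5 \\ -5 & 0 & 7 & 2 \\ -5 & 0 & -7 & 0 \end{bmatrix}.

Expand along column 2 (it has 3 zeros):
  + (-6) · M_22   where M_22 = det([-6 6 6; -5 7 2; -5 -7 0]) = 276
det = (+1)·(-6)·(276) = -1656

The determinant is -1656.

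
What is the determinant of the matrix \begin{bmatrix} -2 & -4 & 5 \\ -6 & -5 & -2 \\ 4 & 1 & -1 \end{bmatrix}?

The determinant is 112.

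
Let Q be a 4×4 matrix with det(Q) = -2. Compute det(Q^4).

16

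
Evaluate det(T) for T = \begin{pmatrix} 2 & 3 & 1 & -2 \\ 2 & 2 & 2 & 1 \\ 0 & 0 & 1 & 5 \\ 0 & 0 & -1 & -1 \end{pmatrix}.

-8

T is block upper-triangular with a 2×2 block and a 2×2 block on the diagonal, so its determinant equals the product of the determinants of the diagonal blocks.
det of the 2×2 block = -2
det of the 2×2 block = 4
det = (-2)·(4) = -8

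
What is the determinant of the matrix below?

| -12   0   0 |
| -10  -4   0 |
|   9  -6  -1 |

The matrix is lower triangular, so the determinant is the product of the diagonal entries:
det = (-12) · (-4) · (-1) = -48

The determinant is -48.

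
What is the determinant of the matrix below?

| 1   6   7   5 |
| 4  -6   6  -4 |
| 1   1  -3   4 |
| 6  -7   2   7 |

The determinant is 1404.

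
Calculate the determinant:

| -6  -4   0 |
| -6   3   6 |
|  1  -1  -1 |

-18

Expand along column 3:
  − 6 · |-6 -4; 1 -1| = −6·(6 − (-4)) = -60
  + (-1) · |-6 -4; -6 3| = (-1)·(-18 − 24) = 42
Sum: (-60) + (42) = -18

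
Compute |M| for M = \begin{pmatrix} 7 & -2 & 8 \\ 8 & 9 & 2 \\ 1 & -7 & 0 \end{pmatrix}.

-426

Expand along column 3:
  + 8 · |8 9; 1 -7| = 8·(-56 − 9) = -520
  − 2 · |7 -2; 1 -7| = −2·(-49 − (-2)) = 94
Sum: (-520) + (94) = -426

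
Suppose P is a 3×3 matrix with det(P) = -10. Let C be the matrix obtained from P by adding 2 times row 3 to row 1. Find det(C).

-10

Adding a multiple of one row to another leaves the determinant unchanged.
det(C) = (1)·(-10) = -10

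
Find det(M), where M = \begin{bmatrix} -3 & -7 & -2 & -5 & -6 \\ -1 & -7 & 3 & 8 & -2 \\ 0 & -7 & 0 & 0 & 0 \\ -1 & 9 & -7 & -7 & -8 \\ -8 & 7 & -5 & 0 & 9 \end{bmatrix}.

Expand along row 3 (it has 4 zeros):
  − (-7) · M_32   where M_32 = det([-3 -2 -5 -6; -1 3 8 -2; -1 -7 -7 -8; -8 -5 0 9]) = -3947
det = (-1)·(-7)·(-3947) = -27629

det(M) = -27629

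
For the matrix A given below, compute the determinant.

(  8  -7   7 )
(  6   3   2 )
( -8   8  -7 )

Expand along column 1:
  + 8 · |3 2; 8 -7| = 8·(-21 − 16) = -296
  − 6 · |-7 7; 8 -7| = −6·(49 − 56) = 42
  + (-8) · |-7 7; 3 2| = (-8)·(-14 − 21) = 280
Sum: (-296) + (42) + (280) = 26

det(A) = 26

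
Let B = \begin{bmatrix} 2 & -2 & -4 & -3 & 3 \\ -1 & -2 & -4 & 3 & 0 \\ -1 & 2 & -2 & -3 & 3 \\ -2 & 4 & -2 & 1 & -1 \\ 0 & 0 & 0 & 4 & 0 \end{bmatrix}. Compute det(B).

|B| = 768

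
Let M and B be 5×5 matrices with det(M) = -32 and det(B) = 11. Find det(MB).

The determinant is -352.

det(MB) = det(M)·det(B) = (-32)·(11) = -352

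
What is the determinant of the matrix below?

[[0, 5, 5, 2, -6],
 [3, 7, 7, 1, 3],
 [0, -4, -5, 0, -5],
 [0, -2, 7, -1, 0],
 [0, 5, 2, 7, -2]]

Expand along column 1 (it has 4 zeros):
  − (3) · M_21   where M_21 = det([5 5 2 -6; -4 -5 0 -5; -2 7 -1 0; 5 2 7 -2]) = -2462
det = (-1)·(3)·(-2462) = 7386

The determinant is 7386.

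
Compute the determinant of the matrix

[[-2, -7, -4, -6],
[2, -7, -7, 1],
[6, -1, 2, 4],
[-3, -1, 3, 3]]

Expand along row 1:
  + (-2) · M_11   where M_11 = det([-7 -7 1; -1 2 4; -1 3 3]) = 48
  − (-7) · M_12   where M_12 = det([2 -7 1; 6 2 4; -3 3 3]) = 222
  + (-4) · M_13   where M_13 = det([2 -7 1; 6 -1 4; -3 -1 3]) = 203
  − (-6) · M_14   where M_14 = det([2 -7 -7; 6 -1 2; -3 -1 3]) = 229
det = (+1)·(-2)·(48) + (-1)·(-7)·(222) + (+1)·(-4)·(203) + (-1)·(-6)·(229) = 2020

2020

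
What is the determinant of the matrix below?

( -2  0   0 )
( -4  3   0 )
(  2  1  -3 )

The matrix is lower triangular, so the determinant is the product of the diagonal entries:
det = (-2) · (3) · (-3) = 18

18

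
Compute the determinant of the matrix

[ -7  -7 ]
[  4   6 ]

det = (-7)·6 − (-7)·4 = -42 − (-28) = -14

The determinant is -14.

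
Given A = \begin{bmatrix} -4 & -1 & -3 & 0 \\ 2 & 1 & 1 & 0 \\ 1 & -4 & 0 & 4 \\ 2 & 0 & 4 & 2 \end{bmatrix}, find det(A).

Expand along column 4 (it has 2 zeros):
  − (4) · M_34   where M_34 = det([-4 -1 -3; 2 1 1; 2 0 4]) = -4
  + (2) · M_44   where M_44 = det([-4 -1 -3; 2 1 1; 1 -4 0]) = 10
det = (-1)·(4)·(-4) + (+1)·(2)·(10) = 36

The determinant is 36.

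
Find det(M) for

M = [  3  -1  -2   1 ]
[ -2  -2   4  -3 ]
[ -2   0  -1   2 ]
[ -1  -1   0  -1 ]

Expand along row 3 (it has 1 zero):
  + (-2) · M_31   where M_31 = det([-1 -2 1; -2 4 -3; -1 0 -1]) = 6
  + (-1) · M_33   where M_33 = det([3 -1 1; -2 -2 -3; -1 -1 -1]) = -4
  − (2) · M_34   where M_34 = det([3 -1 -2; -2 -2 4; -1 -1 0]) = 16
det = (+1)·(-2)·(6) + (+1)·(-1)·(-4) + (-1)·(2)·(16) = -40

-40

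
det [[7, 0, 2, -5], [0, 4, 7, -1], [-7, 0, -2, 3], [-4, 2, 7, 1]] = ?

260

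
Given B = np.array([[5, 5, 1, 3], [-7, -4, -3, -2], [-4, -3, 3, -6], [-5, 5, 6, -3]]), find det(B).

det(B) = 325

Expand along row 1:
  + (5) · M_11   where M_11 = det([-4 -3 -2; -3 3 -6; 5 6 -3]) = 75
  − (5) · M_12   where M_12 = det([-7 -3 -2; -4 3 -6; -5 6 -3]) = -225
  + (1) · M_13   where M_13 = det([-7 -4 -2; -4 -3 -6; -5 5 -3]) = -275
  − (3) · M_14   where M_14 = det([-7 -4 -3; -4 -3 3; -5 5 6]) = 300
det = (+1)·(5)·(75) + (-1)·(5)·(-225) + (+1)·(1)·(-275) + (-1)·(3)·(300) = 325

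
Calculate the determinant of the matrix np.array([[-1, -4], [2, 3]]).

det = (-1)·3 − (-4)·2 = -3 − (-8) = 5

5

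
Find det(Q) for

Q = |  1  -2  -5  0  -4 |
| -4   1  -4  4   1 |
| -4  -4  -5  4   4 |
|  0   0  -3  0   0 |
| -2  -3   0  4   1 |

480

Expand along row 4 (it has 4 zeros):
  − (-3) · M_43   where M_43 = det([1 -2 0 -4; -4 1 4 1; -4 -4 4 4; -2 -3 4 1]) = 160
det = (-1)·(-3)·(160) = 480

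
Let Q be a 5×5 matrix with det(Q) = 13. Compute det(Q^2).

The determinant is 169.

det(Q^2) = (det Q)^2 = (13)^2 = 169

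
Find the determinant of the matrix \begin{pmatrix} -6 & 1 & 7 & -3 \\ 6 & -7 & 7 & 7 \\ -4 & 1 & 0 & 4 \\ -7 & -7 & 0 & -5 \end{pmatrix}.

7070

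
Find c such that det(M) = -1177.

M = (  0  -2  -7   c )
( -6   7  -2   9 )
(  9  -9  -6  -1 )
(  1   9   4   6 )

Expanding along the row containing c, det(M) is linear in c: det(M) = (582)·c + (-3505).
Set (582)·c + (-3505) = -1177  ⇒  (582)·c = 2328  ⇒  c = 4.

c = 4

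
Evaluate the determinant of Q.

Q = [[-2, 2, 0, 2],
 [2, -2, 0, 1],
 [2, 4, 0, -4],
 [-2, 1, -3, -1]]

Expand along column 3 (it has 3 zeros):
  − (-3) · M_43   where M_43 = det([-2 2 2; 2 -2 1; 2 4 -4]) = 36
det = (-1)·(-3)·(36) = 108

det(Q) = 108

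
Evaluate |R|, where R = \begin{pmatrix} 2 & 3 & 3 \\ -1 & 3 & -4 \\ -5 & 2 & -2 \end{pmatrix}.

Expand along row 1:
  + 2 · |3 -4; 2 -2| = 2·(-6 − (-8)) = 4
  − 3 · |-1 -4; -5 -2| = −3·(2 − 20) = 54
  + 3 · |-1 3; -5 2| = 3·(-2 − (-15)) = 39
Sum: (4) + (54) + (39) = 97

|R| = 97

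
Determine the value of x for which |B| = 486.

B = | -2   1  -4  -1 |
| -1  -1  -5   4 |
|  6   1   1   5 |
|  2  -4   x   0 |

x = 0

Expanding along the row containing x, det(B) is linear in x: det(B) = (-42)·x + (486).
Set (-42)·x + (486) = 486  ⇒  (-42)·x = 0  ⇒  x = 0.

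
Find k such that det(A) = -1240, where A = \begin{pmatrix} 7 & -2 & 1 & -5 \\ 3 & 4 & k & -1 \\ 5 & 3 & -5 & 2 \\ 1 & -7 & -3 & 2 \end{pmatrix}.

Expanding along the column containing k, det(A) is linear in k: det(A) = (-346)·k + (-202).
Set (-346)·k + (-202) = -1240  ⇒  (-346)·k = -1038  ⇒  k = 3.

3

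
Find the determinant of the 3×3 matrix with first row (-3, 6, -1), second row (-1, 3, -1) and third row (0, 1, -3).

Expand along row 3:
  − 1 · |-3 -1; -1 -1| = −1·(3 − 1) = -2
  + (-3) · |-3 6; -1 3| = (-3)·(-9 − (-6)) = 9
Sum: (-2) + (9) = 7

The determinant is 7.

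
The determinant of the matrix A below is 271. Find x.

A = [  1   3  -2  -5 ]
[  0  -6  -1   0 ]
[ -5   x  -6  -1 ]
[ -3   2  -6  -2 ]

x = 0

Expanding along the row containing x, det(A) is linear in x: det(A) = (-17)·x + (271).
Set (-17)·x + (271) = 271  ⇒  (-17)·x = 0  ⇒  x = 0.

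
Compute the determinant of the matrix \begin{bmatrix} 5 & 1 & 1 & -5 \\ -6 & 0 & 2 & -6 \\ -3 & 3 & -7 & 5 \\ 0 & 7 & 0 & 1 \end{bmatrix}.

-2560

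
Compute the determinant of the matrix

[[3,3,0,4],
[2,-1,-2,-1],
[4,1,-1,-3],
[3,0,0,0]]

Expand along row 4 (it has 3 zeros):
  − (3) · M_41   where M_41 = det([3 0 4; -1 -2 -1; 1 -1 -3]) = 27
det = (-1)·(3)·(27) = -81

The determinant is -81.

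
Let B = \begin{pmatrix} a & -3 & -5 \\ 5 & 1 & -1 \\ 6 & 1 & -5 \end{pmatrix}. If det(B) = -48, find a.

Expanding along the row containing a, det(B) is linear in a: det(B) = (-4)·a + (-52).
Set (-4)·a + (-52) = -48  ⇒  (-4)·a = 4  ⇒  a = -1.

a = -1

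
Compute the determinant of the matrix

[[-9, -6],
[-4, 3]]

det = (-9)·3 − (-6)·(-4) = -27 − 24 = -51

-51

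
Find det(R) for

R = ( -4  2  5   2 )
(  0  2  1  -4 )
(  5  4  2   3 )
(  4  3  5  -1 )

det(R) = 670

Expand along row 2 (it has 1 zero):
  + (2) · M_22   where M_22 = det([-4 5 2; 5 2 3; 4 5 -1]) = 187
  − (1) · M_23   where M_23 = det([-4 2 2; 5 4 3; 4 3 -1]) = 84
  + (-4) · M_24   where M_24 = det([-4 2 5; 5 4 2; 4 3 5]) = -95
det = (+1)·(2)·(187) + (-1)·(1)·(84) + (+1)·(-4)·(-95) = 670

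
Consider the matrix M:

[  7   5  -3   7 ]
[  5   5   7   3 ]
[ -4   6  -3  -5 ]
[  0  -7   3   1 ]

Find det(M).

Expand along row 4 (it has 1 zero):
  + (-7) · M_42   where M_42 = det([7 -3 7; 5 7 3; -4 -3 -5]) = -130
  − (3) · M_43   where M_43 = det([7 5 7; 5 5 3; -4 6 -5]) = 114
  + (1) · M_44   where M_44 = det([7 5 -3; 5 5 7; -4 6 -3]) = -614
det = (+1)·(-7)·(-130) + (-1)·(3)·(114) + (+1)·(1)·(-614) = -46

|M| = -46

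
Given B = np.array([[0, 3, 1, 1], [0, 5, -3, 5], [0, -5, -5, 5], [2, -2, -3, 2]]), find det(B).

Expand along column 1 (it has 3 zeros):
  − (2) · M_41   where M_41 = det([3 1 1; 5 -3 5; -5 -5 5]) = -60
det = (-1)·(2)·(-60) = 120

|B| = 120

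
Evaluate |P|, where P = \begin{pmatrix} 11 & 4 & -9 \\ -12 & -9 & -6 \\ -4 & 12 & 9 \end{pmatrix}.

Expand along column 1:
  + 11 · |-9 -6; 12 9| = 11·(-81 − (-72)) = -99
  − (-12) · |4 -9; 12 9| = −(-12)·(36 − (-108)) = 1728
  + (-4) · |4 -9; -9 -6| = (-4)·(-24 − 81) = 420
Sum: (-99) + (1728) + (420) = 2049

det(P) = 2049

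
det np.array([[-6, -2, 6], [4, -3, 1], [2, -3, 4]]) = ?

Expand along column 1:
  + (-6) · |-3 1; -3 4| = (-6)·(-12 − (-3)) = 54
  − 4 · |-2 6; -3 4| = −4·(-8 − (-18)) = -40
  + 2 · |-2 6; -3 1| = 2·(-2 − (-18)) = 32
Sum: (54) + (-40) + (32) = 46

46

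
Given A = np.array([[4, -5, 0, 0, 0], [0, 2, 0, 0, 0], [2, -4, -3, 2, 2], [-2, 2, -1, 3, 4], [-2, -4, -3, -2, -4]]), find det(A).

A is block lower-triangular with a 2×2 block and a 3×3 block on the diagonal, so its determinant equals the product of the determinants of the diagonal blocks.
det of the 2×2 block = 8
det of the 3×3 block = 2
det = (8)·(2) = 16

16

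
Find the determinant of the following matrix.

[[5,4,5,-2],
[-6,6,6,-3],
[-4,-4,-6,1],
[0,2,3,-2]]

102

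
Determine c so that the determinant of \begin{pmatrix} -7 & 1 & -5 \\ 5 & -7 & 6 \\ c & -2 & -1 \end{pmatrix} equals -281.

7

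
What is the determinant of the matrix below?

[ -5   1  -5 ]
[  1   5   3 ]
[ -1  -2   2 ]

Expand along column 1:
  + (-5) · |5 3; -2 2| = (-5)·(10 − (-6)) = -80
  − 1 · |1 -5; -2 2| = −1·(2 − 10) = 8
  + (-1) · |1 -5; 5 3| = (-1)·(3 − (-25)) = -28
Sum: (-80) + (8) + (-28) = -100

-100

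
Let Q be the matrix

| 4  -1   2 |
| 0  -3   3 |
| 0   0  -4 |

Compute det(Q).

det(Q) = 48

Q is upper triangular, so det(Q) is the product of the diagonal entries:
det = (4) · (-3) · (-4) = 48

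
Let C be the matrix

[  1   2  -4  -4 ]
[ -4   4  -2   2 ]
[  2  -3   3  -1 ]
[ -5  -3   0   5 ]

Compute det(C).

-174

Expand along row 4 (it has 1 zero):
  − (-5) · M_41   where M_41 = det([2 -4 -4; 4 -2 2; -3 3 -1]) = -24
  + (-3) · M_42   where M_42 = det([1 -4 -4; -4 -2 2; 2 3 -1]) = 28
  + (5) · M_44   where M_44 = det([1 2 -4; -4 4 -2; 2 -3 3]) = 6
det = (-1)·(-5)·(-24) + (+1)·(-3)·(28) + (+1)·(5)·(6) = -174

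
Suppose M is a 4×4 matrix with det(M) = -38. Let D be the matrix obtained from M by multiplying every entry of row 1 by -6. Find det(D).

228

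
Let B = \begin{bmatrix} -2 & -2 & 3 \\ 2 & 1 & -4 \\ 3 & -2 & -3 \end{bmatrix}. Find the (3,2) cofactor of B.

-2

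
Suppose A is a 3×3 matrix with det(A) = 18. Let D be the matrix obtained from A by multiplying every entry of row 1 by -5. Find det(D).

det(D) = -90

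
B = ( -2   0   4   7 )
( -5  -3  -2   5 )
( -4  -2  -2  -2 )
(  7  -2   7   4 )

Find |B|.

Expand along row 1 (it has 1 zero):
  + (-2) · M_11   where M_11 = det([-3 -2 5; -2 -2 -2; -2 7 4]) = -132
  + (4) · M_13   where M_13 = det([-5 -3 5; -4 -2 -2; 7 -2 4]) = 164
  − (7) · M_14   where M_14 = det([-5 -3 -2; -4 -2 -2; 7 -2 7]) = 4
det = (+1)·(-2)·(-132) + (+1)·(4)·(164) + (-1)·(7)·(4) = 892

det(B) = 892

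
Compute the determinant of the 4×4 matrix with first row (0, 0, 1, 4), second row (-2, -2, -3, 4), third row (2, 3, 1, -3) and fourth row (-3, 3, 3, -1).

Expand along row 1 (it has 2 zeros):
  + (1) · M_13   where M_13 = det([-2 -2 4; 2 3 -3; -3 3 -1]) = 26
  − (4) · M_14   where M_14 = det([-2 -2 -3; 2 3 1; -3 3 3]) = -39
det = (+1)·(1)·(26) + (-1)·(4)·(-39) = 182

The determinant is 182.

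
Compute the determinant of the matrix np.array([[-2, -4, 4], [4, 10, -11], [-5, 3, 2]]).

-46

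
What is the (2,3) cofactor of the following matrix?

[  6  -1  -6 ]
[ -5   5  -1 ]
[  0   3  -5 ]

-18

Delete row 2 and column 3; the remaining 2×2 submatrix is [6 -1; 0 3].
Its determinant is 6·3 − (-1)·0 = 18.
The cofactor carries sign (−1)^(2+3) = −1, so C_{2,3} = −(18) = -18.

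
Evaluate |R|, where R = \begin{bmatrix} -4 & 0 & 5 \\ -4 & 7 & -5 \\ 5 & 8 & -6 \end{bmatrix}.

Expand along column 2:
  + 7 · |-4 5; 5 -6| = 7·(24 − 25) = -7
  − 8 · |-4 5; -4 -5| = −8·(20 − (-20)) = -320
Sum: (-7) + (-320) = -327

|R| = -327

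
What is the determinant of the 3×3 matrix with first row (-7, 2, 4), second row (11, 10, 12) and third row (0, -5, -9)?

188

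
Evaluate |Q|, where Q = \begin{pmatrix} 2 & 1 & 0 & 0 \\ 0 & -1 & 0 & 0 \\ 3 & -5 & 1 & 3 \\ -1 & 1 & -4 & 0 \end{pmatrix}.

Q is block lower-triangular with a 2×2 block and a 2×2 block on the diagonal, so its determinant equals the product of the determinants of the diagonal blocks.
det of the 2×2 block = -2
det of the 2×2 block = 12
det = (-2)·(12) = -24

-24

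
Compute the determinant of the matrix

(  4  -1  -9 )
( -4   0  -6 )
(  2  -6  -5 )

The determinant is -328.

Expand along row 2:
  − (-4) · |-1 -9; -6 -5| = −(-4)·(5 − 54) = -196
  − (-6) · |4 -1; 2 -6| = −(-6)·(-24 − (-2)) = -132
Sum: (-196) + (-132) = -328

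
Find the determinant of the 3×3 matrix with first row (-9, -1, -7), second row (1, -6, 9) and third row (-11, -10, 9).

Expand along column 1:
  + (-9) · |-6 9; -10 9| = (-9)·(-54 − (-90)) = -324
  − 1 · |-1 -7; -10 9| = −1·(-9 − 70) = 79
  + (-11) · |-1 -7; -6 9| = (-11)·(-9 − 42) = 561
Sum: (-324) + (79) + (561) = 316

316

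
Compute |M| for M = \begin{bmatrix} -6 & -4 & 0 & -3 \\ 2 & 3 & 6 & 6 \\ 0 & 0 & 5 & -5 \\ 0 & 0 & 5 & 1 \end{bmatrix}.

M is block upper-triangular with a 2×2 block and a 2×2 block on the diagonal, so its determinant equals the product of the determinants of the diagonal blocks.
det of the 2×2 block = -10
det of the 2×2 block = 30
det = (-10)·(30) = -300

|M| = -300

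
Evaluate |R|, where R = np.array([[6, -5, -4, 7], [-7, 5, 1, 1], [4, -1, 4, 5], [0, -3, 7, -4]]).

|R| = 1960

Expand along row 4 (it has 1 zero):
  + (-3) · M_42   where M_42 = det([6 -4 7; -7 1 1; 4 4 5]) = -374
  − (7) · M_43   where M_43 = det([6 -5 7; -7 5 1; 4 -1 5]) = -130
  + (-4) · M_44   where M_44 = det([6 -5 -4; -7 5 1; 4 -1 4]) = 18
det = (+1)·(-3)·(-374) + (-1)·(7)·(-130) + (+1)·(-4)·(18) = 1960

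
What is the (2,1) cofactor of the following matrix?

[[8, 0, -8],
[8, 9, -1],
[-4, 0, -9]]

0

Delete row 2 and column 1; the remaining 2×2 submatrix is [0 -8; 0 -9].
Its determinant is 0·(-9) − (-8)·0 = 0.
The cofactor carries sign (−1)^(2+1) = −1, so C_{2,1} = −(0) = 0.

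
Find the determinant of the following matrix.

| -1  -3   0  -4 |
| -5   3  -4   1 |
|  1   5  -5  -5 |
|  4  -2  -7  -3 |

Expand along row 1 (it has 1 zero):
  + (-1) · M_11   where M_11 = det([3 -4 1; 5 -5 -5; -2 -7 -3]) = -205
  − (-3) · M_12   where M_12 = det([-5 -4 1; 1 -5 -5; 4 -7 -3]) = 181
  − (-4) · M_14   where M_14 = det([-5 3 -4; 1 5 -5; 4 -2 -7]) = 274
det = (+1)·(-1)·(-205) + (-1)·(-3)·(181) + (-1)·(-4)·(274) = 1844

1844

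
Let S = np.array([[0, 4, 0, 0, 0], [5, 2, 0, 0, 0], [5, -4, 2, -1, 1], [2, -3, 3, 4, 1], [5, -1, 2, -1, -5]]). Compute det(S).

The determinant is 1320.

S is block lower-triangular with a 2×2 block and a 3×3 block on the diagonal, so its determinant equals the product of the determinants of the diagonal blocks.
det of the 2×2 block = -20
det of the 3×3 block = -66
det = (-20)·(-66) = 1320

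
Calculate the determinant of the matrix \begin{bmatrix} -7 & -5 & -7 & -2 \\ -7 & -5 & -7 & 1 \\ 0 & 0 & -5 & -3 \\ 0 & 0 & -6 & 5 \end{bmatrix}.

The matrix is block upper-triangular with a 2×2 block and a 2×2 block on the diagonal, so its determinant equals the product of the determinants of the diagonal blocks.
det of the 2×2 block = 0
det of the 2×2 block = -43
det = (0)·(-43) = 0

0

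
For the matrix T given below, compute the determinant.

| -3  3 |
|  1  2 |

det(T) = (-3)·2 − 3·1 = -6 − 3 = -9

-9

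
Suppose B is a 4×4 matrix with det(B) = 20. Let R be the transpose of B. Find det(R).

det(Bᵀ) = det(B).
det(R) = (1)·(20) = 20

det(R) = 20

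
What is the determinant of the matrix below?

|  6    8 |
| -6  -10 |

The determinant is -12.

det = 6·(-10) − 8·(-6) = -60 − (-48) = -12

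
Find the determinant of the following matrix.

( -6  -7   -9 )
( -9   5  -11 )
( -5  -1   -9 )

212

Expand along column 1:
  + (-6) · |5 -11; -1 -9| = (-6)·(-45 − 11) = 336
  − (-9) · |-7 -9; -1 -9| = −(-9)·(63 − 9) = 486
  + (-5) · |-7 -9; 5 -11| = (-5)·(77 − (-45)) = -610
Sum: (336) + (486) + (-610) = 212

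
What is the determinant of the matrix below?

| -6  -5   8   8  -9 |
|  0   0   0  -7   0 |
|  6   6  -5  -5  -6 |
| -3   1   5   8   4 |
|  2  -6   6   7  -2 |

-33250

Expand along row 2 (it has 4 zeros):
  + (-7) · M_24   where M_24 = det([-6 -5 8 -9; 6 6 -5 -6; -3 1 5 4; 2 -6 6 -2]) = 4750
det = (+1)·(-7)·(4750) = -33250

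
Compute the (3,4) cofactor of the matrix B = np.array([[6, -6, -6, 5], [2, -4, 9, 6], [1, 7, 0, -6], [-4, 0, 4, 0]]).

The cofactor is -264.

Delete row 3 and column 4; the remaining 3×3 submatrix is [6 -6 -6; 2 -4 9; -4 0 4].
Its determinant is 264.
The cofactor carries sign (−1)^(3+4) = −1, so C_{3,4} = −(264) = -264.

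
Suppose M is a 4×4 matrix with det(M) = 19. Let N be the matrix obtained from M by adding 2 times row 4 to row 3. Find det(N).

det(N) = 19

Adding a multiple of one row to another leaves the determinant unchanged.
det(N) = (1)·(19) = 19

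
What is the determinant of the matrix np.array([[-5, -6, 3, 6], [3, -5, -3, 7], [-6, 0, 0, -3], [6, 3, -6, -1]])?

The determinant is -306.

Expand along row 3 (it has 2 zeros):
  + (-6) · M_31   where M_31 = det([-6 3 6; -5 -3 7; 3 -6 -1]) = 12
  − (-3) · M_34   where M_34 = det([-5 -6 3; 3 -5 -3; 6 3 -6]) = -78
det = (+1)·(-6)·(12) + (-1)·(-3)·(-78) = -306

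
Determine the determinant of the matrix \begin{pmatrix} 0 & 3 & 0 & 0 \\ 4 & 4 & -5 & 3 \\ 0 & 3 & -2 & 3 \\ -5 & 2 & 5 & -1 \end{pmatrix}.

21

Expand along row 1 (it has 3 zeros):
  − (3) · M_12   where M_12 = det([4 -5 3; 0 -2 3; -5 5 -1]) = -7
det = (-1)·(3)·(-7) = 21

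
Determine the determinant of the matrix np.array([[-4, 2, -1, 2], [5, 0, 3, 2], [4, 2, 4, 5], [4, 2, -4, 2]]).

Expand along row 2 (it has 1 zero):
  − (5) · M_21   where M_21 = det([2 -1 2; 2 4 5; 2 -4 2]) = 18
  − (3) · M_23   where M_23 = det([-4 2 2; 4 2 5; 4 2 2]) = 48
  + (2) · M_24   where M_24 = det([-4 2 -1; 4 2 4; 4 2 -4]) = 128
det = (-1)·(5)·(18) + (-1)·(3)·(48) + (+1)·(2)·(128) = 22

22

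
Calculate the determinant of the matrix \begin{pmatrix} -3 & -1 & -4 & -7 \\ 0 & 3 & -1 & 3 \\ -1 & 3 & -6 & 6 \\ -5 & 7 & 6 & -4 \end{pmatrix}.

The determinant is 668.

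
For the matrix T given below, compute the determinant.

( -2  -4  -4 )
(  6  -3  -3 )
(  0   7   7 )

0

Expand along row 3:
  − 7 · |-2 -4; 6 -3| = −7·(6 − (-24)) = -210
  + 7 · |-2 -4; 6 -3| = 7·(6 − (-24)) = 210
Sum: (-210) + (210) = 0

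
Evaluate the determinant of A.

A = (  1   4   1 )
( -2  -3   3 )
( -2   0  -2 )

-40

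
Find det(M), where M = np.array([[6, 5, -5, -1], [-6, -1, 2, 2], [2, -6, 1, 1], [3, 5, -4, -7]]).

Expand along row 1:
  + (6) · M_11   where M_11 = det([-1 2 2; -6 1 1; 5 -4 -7]) = -33
  − (5) · M_12   where M_12 = det([-6 2 2; 2 1 1; 3 -4 -7]) = 30
  + (-5) · M_13   where M_13 = det([-6 -1 2; 2 -6 1; 3 5 -7]) = -183
  − (-1) · M_14   where M_14 = det([-6 -1 2; 2 -6 1; 3 5 -4]) = -69
det = (+1)·(6)·(-33) + (-1)·(5)·(30) + (+1)·(-5)·(-183) + (-1)·(-1)·(-69) = 498

|M| = 498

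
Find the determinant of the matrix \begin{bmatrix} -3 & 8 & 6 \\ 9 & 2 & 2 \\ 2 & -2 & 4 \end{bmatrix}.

-424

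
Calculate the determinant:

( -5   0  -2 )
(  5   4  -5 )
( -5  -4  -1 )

Expand along column 2:
  + 4 · |-5 -2; -5 -1| = 4·(5 − 10) = -20
  − (-4) · |-5 -2; 5 -5| = −(-4)·(25 − (-10)) = 140
Sum: (-20) + (140) = 120

The determinant is 120.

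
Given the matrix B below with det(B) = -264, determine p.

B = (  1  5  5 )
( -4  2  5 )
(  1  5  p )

Expanding along the column containing p, det(B) is linear in p: det(B) = (22)·p + (-110).
Set (22)·p + (-110) = -264  ⇒  (22)·p = -154  ⇒  p = -7.

p = -7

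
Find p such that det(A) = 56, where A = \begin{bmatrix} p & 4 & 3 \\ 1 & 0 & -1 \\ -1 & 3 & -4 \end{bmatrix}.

9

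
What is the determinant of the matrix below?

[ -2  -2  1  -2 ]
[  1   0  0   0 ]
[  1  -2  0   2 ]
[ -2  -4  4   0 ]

The determinant is -24.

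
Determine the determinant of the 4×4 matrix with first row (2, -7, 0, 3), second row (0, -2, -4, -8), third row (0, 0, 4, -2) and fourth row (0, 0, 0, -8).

The matrix is upper triangular, so the determinant is the product of the diagonal entries:
det = (2) · (-2) · (4) · (-8) = 128

The determinant is 128.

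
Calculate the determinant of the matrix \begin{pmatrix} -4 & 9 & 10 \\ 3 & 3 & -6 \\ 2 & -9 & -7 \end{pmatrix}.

The determinant is 51.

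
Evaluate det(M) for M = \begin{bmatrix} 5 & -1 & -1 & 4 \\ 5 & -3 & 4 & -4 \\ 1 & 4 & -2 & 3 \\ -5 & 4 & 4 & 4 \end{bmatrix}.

Expand along row 1:
  + (5) · M_11   where M_11 = det([-3 4 -4; 4 -2 3; 4 4 4]) = -52
  − (-1) · M_12   where M_12 = det([5 4 -4; 1 -2 3; -5 4 4]) = -152
  + (-1) · M_13   where M_13 = det([5 -3 -4; 1 4 3; -5 4 4]) = -19
  − (4) · M_14   where M_14 = det([5 -3 4; 1 4 -2; -5 4 4]) = 198
det = (+1)·(5)·(-52) + (-1)·(-1)·(-152) + (+1)·(-1)·(-19) + (-1)·(4)·(198) = -1185

-1185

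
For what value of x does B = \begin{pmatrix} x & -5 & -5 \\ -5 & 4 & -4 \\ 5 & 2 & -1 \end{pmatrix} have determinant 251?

x = -6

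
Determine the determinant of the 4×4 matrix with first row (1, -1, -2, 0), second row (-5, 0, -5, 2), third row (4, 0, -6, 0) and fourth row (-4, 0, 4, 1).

34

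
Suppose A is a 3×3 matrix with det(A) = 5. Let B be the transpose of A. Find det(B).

5

det(Aᵀ) = det(A).
det(B) = (1)·(5) = 5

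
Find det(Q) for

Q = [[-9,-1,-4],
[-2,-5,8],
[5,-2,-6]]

|Q| = -558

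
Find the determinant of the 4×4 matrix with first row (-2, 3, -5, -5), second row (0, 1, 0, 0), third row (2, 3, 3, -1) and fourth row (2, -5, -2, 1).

Expand along row 2 (it has 3 zeros):
  + (1) · M_22   where M_22 = det([-2 -5 -5; 2 3 -1; 2 -2 1]) = 68
det = (+1)·(1)·(68) = 68

68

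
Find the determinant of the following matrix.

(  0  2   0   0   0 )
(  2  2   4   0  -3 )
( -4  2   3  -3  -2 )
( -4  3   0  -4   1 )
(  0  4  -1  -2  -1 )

Expand along row 1 (it has 4 zeros):
  − (2) · M_12   where M_12 = det([2 4 0 -3; -4 3 -3 -2; -4 0 -4 1; 0 -1 -2 -1]) = 110
det = (-1)·(2)·(110) = -220

-220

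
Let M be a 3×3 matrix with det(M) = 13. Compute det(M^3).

det(M^3) = (det M)^3 = (13)^3 = 2197

2197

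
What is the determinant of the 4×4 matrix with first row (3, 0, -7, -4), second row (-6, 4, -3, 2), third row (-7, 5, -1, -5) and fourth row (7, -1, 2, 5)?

Expand along row 1 (it has 1 zero):
  + (3) · M_11   where M_11 = det([4 -3 2; 5 -1 -5; -1 2 5]) = 98
  + (-7) · M_13   where M_13 = det([-6 4 2; -7 5 -5; 7 -1 5]) = -176
  − (-4) · M_14   where M_14 = det([-6 4 -3; -7 5 -1; 7 -1 2]) = 58
det = (+1)·(3)·(98) + (+1)·(-7)·(-176) + (-1)·(-4)·(58) = 1758

The determinant is 1758.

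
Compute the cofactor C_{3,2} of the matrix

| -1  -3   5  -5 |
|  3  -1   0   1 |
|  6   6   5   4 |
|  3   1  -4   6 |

The cofactor is 19.

Delete row 3 and column 2; the remaining 3×3 submatrix is [-1 5 -5; 3 0 1; 3 -4 6].
Its determinant is -19.
The cofactor carries sign (−1)^(3+2) = −1, so C_{3,2} = −(-19) = 19.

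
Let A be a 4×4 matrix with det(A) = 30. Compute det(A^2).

det(A^2) = (det A)^2 = (30)^2 = 900

900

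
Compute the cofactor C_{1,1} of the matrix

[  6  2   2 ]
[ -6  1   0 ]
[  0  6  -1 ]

The cofactor is -1.

Delete row 1 and column 1; the remaining 2×2 submatrix is [1 0; 6 -1].
Its determinant is 1·(-1) − 0·6 = -1.
The cofactor carries sign (−1)^(1+1) = +1, so C_{1,1} = +(-1) = -1.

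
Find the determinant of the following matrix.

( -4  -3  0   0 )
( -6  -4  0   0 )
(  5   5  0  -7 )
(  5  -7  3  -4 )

-42

The matrix is block lower-triangular with a 2×2 block and a 2×2 block on the diagonal, so its determinant equals the product of the determinants of the diagonal blocks.
det of the 2×2 block = -2
det of the 2×2 block = 21
det = (-2)·(21) = -42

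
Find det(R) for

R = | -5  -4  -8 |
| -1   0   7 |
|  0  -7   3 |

The determinant is -313.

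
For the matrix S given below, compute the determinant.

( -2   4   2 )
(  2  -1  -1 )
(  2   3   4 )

The determinant is -22.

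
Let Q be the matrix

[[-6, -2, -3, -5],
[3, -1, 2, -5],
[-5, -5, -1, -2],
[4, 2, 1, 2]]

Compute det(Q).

Expand along row 1:
  + (-6) · M_11   where M_11 = det([-1 2 -5; -5 -1 -2; 2 1 2]) = 27
  − (-2) · M_12   where M_12 = det([3 2 -5; -5 -1 -2; 4 1 2]) = 9
  + (-3) · M_13   where M_13 = det([3 -1 -5; -5 -5 -2; 4 2 2]) = -70
  − (-5) · M_14   where M_14 = det([3 -1 2; -5 -5 -1; 4 2 1]) = 10
det = (+1)·(-6)·(27) + (-1)·(-2)·(9) + (+1)·(-3)·(-70) + (-1)·(-5)·(10) = 116

116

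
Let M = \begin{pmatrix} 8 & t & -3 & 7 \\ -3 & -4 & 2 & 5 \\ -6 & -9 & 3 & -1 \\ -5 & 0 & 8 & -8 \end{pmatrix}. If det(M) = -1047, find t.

8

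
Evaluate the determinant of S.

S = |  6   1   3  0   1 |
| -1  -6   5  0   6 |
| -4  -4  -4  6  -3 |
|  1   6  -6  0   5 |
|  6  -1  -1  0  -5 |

The determinant is 15300.

Expand along column 4 (it has 4 zeros):
  − (6) · M_34   where M_34 = det([6 1 3 1; -1 -6 5 6; 1 6 -6 5; 6 -1 -1 -5]) = -2550
det = (-1)·(6)·(-2550) = 15300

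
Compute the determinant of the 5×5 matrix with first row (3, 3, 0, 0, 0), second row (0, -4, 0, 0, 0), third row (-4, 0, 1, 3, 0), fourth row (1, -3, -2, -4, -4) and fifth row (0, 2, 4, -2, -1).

The matrix is block lower-triangular with a 2×2 block and a 3×3 block on the diagonal, so its determinant equals the product of the determinants of the diagonal blocks.
det of the 2×2 block = -12
det of the 3×3 block = -58
det = (-12)·(-58) = 696

696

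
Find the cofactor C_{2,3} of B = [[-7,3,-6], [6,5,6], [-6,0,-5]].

The cofactor is -18.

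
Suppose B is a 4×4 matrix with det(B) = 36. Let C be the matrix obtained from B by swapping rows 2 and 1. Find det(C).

The determinant is -36.

Swapping two rows multiplies the determinant by −1.
det(C) = (-1)·(36) = -36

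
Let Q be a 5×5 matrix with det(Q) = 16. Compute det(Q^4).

det(Q^4) = (det Q)^4 = (16)^4 = 65536

65536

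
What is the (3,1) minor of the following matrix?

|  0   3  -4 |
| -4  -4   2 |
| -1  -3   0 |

-10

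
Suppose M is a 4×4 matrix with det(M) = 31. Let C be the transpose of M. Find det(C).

det(Mᵀ) = det(M).
det(C) = (1)·(31) = 31

det(C) = 31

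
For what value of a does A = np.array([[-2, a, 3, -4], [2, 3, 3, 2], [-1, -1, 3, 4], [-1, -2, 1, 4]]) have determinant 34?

Expanding along the column containing a, det(A) is linear in a: det(A) = (-20)·a + (14).
Set (-20)·a + (14) = 34  ⇒  (-20)·a = 20  ⇒  a = -1.

-1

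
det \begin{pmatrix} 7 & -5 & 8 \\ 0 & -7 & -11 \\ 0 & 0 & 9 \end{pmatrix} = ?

-441

The matrix is upper triangular, so the determinant is the product of the diagonal entries:
det = (7) · (-7) · (9) = -441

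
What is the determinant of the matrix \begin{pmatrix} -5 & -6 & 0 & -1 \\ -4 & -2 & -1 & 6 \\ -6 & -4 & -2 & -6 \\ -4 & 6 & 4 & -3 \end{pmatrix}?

-1724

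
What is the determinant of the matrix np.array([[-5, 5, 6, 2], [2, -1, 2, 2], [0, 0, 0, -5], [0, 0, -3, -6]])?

The matrix is block upper-triangular with a 2×2 block and a 2×2 block on the diagonal, so its determinant equals the product of the determinants of the diagonal blocks.
det of the 2×2 block = -5
det of the 2×2 block = -15
det = (-5)·(-15) = 75

75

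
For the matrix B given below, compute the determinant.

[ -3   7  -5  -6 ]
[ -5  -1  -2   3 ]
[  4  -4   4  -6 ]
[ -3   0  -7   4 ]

Expand along row 4 (it has 1 zero):
  − (-3) · M_41   where M_41 = det([7 -5 -6; -1 -2 3; -4 4 -6]) = 162
  − (-7) · M_43   where M_43 = det([-3 7 -6; -5 -1 3; 4 -4 -6]) = -324
  + (4) · M_44   where M_44 = det([-3 7 -5; -5 -1 -2; 4 -4 4]) = 0
det = (-1)·(-3)·(162) + (-1)·(-7)·(-324) + (+1)·(4)·(0) = -1782

-1782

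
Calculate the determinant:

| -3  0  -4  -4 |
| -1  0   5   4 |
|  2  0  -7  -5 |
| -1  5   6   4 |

-45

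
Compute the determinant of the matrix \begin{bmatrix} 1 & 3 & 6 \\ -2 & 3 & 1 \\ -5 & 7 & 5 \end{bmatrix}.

Expand along column 1:
  + 1 · |3 1; 7 5| = 1·(15 − 7) = 8
  − (-2) · |3 6; 7 5| = −(-2)·(15 − 42) = -54
  + (-5) · |3 6; 3 1| = (-5)·(3 − 18) = 75
Sum: (8) + (-54) + (75) = 29

29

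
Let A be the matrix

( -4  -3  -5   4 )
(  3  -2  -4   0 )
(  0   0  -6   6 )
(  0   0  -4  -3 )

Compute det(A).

|A| = 714

A is block upper-triangular with a 2×2 block and a 2×2 block on the diagonal, so its determinant equals the product of the determinants of the diagonal blocks.
det of the 2×2 block = 17
det of the 2×2 block = 42
det = (17)·(42) = 714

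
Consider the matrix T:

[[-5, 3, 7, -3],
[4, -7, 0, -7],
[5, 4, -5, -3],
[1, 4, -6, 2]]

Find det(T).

det(T) = -1469

Expand along row 2 (it has 1 zero):
  − (4) · M_21   where M_21 = det([3 7 -3; 4 -5 -3; 4 -6 2]) = -212
  + (-7) · M_22   where M_22 = det([-5 7 -3; 5 -5 -3; 1 -6 2]) = 124
  + (-7) · M_24   where M_24 = det([-5 3 7; 5 4 -5; 1 4 -6]) = 207
det = (-1)·(4)·(-212) + (+1)·(-7)·(124) + (+1)·(-7)·(207) = -1469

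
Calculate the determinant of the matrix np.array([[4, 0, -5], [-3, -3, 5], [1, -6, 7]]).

The determinant is -69.

Expand along row 1:
  + 4 · |-3 5; -6 7| = 4·(-21 − (-30)) = 36
  + (-5) · |-3 -3; 1 -6| = (-5)·(18 − (-3)) = -105
Sum: (36) + (-105) = -69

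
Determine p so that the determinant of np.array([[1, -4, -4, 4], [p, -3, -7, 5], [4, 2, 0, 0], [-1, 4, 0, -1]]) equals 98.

4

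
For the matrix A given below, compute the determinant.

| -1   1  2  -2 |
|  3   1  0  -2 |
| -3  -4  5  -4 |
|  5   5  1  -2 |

|A| = -112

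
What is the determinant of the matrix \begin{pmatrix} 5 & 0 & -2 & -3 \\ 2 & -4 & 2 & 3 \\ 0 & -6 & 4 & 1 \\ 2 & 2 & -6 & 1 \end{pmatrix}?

420

Expand along row 1 (it has 1 zero):
  + (5) · M_11   where M_11 = det([-4 2 3; -6 4 1; 2 -6 1]) = 60
  + (-2) · M_13   where M_13 = det([2 -4 3; 0 -6 1; 2 2 1]) = 12
  − (-3) · M_14   where M_14 = det([2 -4 2; 0 -6 4; 2 2 -6]) = 48
det = (+1)·(5)·(60) + (+1)·(-2)·(12) + (-1)·(-3)·(48) = 420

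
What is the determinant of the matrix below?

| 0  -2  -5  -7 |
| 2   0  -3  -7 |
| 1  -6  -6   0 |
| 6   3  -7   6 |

1232

Expand along row 1 (it has 1 zero):
  − (-2) · M_12   where M_12 = det([2 -3 -7; 1 -6 0; 6 -7 6]) = -257
  + (-5) · M_13   where M_13 = det([2 0 -7; 1 -6 0; 6 3 6]) = -345
  − (-7) · M_14   where M_14 = det([2 0 -3; 1 -6 -6; 6 3 -7]) = 3
det = (-1)·(-2)·(-257) + (+1)·(-5)·(-345) + (-1)·(-7)·(3) = 1232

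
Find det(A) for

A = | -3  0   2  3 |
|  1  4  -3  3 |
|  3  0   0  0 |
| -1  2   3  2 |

|A| = 150

Expand along row 3 (it has 3 zeros):
  + (3) · M_31   where M_31 = det([0 2 3; 4 -3 3; 2 3 2]) = 50
det = (+1)·(3)·(50) = 150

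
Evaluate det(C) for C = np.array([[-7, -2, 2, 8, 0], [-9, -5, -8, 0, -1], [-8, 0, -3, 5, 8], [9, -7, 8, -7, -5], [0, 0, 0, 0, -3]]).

-2775

Expand along row 5 (it has 4 zeros):
  + (-3) · M_55   where M_55 = det([-7 -2 2 8; -9 -5 -8 0; -8 0 -3 5; 9 -7 8 -7]) = 925
det = (+1)·(-3)·(925) = -2775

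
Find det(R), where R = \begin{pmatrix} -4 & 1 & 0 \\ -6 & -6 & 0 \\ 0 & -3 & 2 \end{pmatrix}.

det(R) = 60

Expand along column 3:
  + 2 · |-4 1; -6 -6| = 2·(24 − (-6)) = 60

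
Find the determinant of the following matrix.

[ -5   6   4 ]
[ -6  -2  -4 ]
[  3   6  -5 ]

Expand along column 1:
  + (-5) · |-2 -4; 6 -5| = (-5)·(10 − (-24)) = -170
  − (-6) · |6 4; 6 -5| = −(-6)·(-30 − 24) = -324
  + 3 · |6 4; -2 -4| = 3·(-24 − (-8)) = -48
Sum: (-170) + (-324) + (-48) = -542

-542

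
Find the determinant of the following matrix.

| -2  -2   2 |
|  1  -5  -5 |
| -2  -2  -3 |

Expand along row 1:
  + (-2) · |-5 -5; -2 -3| = (-2)·(15 − 10) = -10
  − (-2) · |1 -5; -2 -3| = −(-2)·(-3 − 10) = -26
  + 2 · |1 -5; -2 -2| = 2·(-2 − 10) = -24
Sum: (-10) + (-26) + (-24) = -60

The determinant is -60.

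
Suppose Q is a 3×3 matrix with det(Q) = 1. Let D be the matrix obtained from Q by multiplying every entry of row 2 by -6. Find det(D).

|D| = -6

Scaling one row by -6 multiplies the determinant by -6.
det(D) = (-6)·(1) = -6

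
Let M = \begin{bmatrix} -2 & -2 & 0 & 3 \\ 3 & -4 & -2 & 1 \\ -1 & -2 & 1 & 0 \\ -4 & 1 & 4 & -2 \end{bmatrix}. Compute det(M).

|M| = 9

Expand along row 1 (it has 1 zero):
  + (-2) · M_11   where M_11 = det([-4 -2 1; -2 1 0; 1 4 -2]) = 7
  − (-2) · M_12   where M_12 = det([3 -2 1; -1 1 0; -4 4 -2]) = -2
  − (3) · M_14   where M_14 = det([3 -4 -2; -1 -2 1; -4 1 4]) = -9
det = (+1)·(-2)·(7) + (-1)·(-2)·(-2) + (-1)·(3)·(-9) = 9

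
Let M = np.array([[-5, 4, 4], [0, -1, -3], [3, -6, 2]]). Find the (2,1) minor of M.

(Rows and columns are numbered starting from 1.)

The minor is 32.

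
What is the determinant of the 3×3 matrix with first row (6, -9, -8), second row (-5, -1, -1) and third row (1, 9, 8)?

Expand along row 1:
  + 6 · |-1 -1; 9 8| = 6·(-8 − (-9)) = 6
  − (-9) · |-5 -1; 1 8| = −(-9)·(-40 − (-1)) = -351
  + (-8) · |-5 -1; 1 9| = (-8)·(-45 − (-1)) = 352
Sum: (6) + (-351) + (352) = 7

7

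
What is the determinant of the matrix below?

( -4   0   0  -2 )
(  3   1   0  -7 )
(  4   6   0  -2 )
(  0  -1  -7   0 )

-1316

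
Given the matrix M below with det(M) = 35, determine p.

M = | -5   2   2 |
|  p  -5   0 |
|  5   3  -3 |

Expanding along the row containing p, det(M) is linear in p: det(M) = (12)·p + (-25).
Set (12)·p + (-25) = 35  ⇒  (12)·p = 60  ⇒  p = 5.

p = 5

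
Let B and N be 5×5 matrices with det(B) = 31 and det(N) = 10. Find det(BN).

det(BN) = det(B)·det(N) = (31)·(10) = 310

310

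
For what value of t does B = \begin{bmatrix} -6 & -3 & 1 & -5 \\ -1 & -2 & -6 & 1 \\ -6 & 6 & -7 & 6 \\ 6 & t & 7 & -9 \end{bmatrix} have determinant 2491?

-2

Expanding along the column containing t, det(B) is linear in t: det(B) = (319)·t + (3129).
Set (319)·t + (3129) = 2491  ⇒  (319)·t = -638  ⇒  t = -2.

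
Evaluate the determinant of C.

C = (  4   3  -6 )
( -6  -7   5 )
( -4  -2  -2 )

96

Expand along column 1:
  + 4 · |-7 5; -2 -2| = 4·(14 − (-10)) = 96
  − (-6) · |3 -6; -2 -2| = −(-6)·(-6 − 12) = -108
  + (-4) · |3 -6; -7 5| = (-4)·(15 − 42) = 108
Sum: (96) + (-108) + (108) = 96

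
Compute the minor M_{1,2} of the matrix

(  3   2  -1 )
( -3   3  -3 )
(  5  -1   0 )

Delete row 1 and column 2; the remaining 2×2 submatrix is [-3 -3; 5 0].
Its determinant is (-3)·0 − (-3)·5 = 15.

15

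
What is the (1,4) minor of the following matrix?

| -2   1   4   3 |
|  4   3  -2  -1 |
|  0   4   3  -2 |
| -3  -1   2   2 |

Delete row 1 and column 4; the remaining 3×3 submatrix is [4 3 -2; 0 4 3; -3 -1 2].
Its determinant is -7.

-7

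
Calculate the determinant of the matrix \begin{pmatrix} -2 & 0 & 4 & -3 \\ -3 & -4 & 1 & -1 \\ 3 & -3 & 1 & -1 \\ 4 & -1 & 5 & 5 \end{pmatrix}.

Expand along row 1 (it has 1 zero):
  + (-2) · M_11   where M_11 = det([-4 1 -1; -3 1 -1; -1 5 5]) = -10
  + (4) · M_13   where M_13 = det([-3 -4 -1; 3 -3 -1; 4 -1 5]) = 115
  − (-3) · M_14   where M_14 = det([-3 -4 1; 3 -3 1; 4 -1 5]) = 95
det = (+1)·(-2)·(-10) + (+1)·(4)·(115) + (-1)·(-3)·(95) = 765

The determinant is 765.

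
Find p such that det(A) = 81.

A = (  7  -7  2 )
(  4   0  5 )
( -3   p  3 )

4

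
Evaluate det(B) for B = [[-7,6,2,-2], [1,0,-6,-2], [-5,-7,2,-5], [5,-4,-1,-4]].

Expand along row 2 (it has 1 zero):
  − (1) · M_21   where M_21 = det([6 2 -2; -7 2 -5; -4 -1 -4]) = -124
  − (-6) · M_23   where M_23 = det([-7 6 -2; -5 -7 -5; 5 -4 -4]) = -436
  + (-2) · M_24   where M_24 = det([-7 6 2; -5 -7 2; 5 -4 -1]) = 35
det = (-1)·(1)·(-124) + (-1)·(-6)·(-436) + (+1)·(-2)·(35) = -2562

The determinant is -2562.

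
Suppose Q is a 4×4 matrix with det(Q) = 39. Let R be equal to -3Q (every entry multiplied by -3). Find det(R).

3159

For a 4×4 matrix, det(-3Q) = (-3)^4·det(Q) = 81·det(Q).
det(R) = (81)·(39) = 3159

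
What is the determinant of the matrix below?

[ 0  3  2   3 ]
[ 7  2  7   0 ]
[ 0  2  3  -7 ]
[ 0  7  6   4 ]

Expand along column 1 (it has 3 zeros):
  − (7) · M_21   where M_21 = det([3 2 3; 2 3 -7; 7 6 4]) = 21
det = (-1)·(7)·(21) = -147

-147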